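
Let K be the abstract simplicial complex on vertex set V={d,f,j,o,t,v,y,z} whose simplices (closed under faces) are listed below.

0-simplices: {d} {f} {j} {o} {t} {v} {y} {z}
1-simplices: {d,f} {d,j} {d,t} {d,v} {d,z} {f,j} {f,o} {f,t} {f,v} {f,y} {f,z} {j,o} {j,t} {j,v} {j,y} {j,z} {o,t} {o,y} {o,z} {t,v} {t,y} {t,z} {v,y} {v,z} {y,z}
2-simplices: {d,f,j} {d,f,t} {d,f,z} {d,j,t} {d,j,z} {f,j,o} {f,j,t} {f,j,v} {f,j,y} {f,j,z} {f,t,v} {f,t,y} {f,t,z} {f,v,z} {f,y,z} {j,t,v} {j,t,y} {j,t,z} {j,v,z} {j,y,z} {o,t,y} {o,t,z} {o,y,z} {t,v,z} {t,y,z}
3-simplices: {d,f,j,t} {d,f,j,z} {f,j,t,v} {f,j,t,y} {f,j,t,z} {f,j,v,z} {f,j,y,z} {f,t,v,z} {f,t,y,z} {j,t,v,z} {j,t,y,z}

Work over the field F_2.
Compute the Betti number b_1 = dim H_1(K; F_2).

b_1=3

n_0=8 n_1=25 n_2=25 n_3=11  [Z2]
∂1: piv[df,dj,dt,dv,dz,fo,fy] rk=7  ker:fj,ft,fv,fz,jo,jt,jv,jy,jz,ot,oy,oz,tv,ty,tz,vy,vz,yz
∂2: piv[dfj,dft,dfz,djt,djz,fjo,fjv,fjy,ftv,fty,ftz,fvz,fyz,oty,otz] rk=15  ker:fjt,fjz,jtv,jty,jtz,jvz,jyz,oyz,tvz,tyz
∂3: piv[dfjt,dfjz,fjtv,fjty,fjtz,fjvz,fjyz,ftvz,ftyz] rk=9  ker:jtvz,jtyz
b_1=(25−7)−15=3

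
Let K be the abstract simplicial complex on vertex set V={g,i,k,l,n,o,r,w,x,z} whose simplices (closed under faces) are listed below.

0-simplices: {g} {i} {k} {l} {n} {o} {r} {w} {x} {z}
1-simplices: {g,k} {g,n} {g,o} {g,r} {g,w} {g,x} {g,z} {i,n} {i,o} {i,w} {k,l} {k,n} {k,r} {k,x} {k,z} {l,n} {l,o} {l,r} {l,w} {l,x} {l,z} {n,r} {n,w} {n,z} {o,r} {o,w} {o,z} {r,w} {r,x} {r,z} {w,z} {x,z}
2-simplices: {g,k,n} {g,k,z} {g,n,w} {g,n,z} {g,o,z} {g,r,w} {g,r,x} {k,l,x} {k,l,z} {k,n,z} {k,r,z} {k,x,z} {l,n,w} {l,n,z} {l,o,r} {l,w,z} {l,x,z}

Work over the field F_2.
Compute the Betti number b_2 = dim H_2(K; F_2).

b_2=2

n_0=10 n_1=32 n_2=17  [Z2]
∂1: piv[gk,gn,go,gr,gw,gx,gz,in,kl] rk=9  ker:io,iw,kn,kr,kx,kz,ln,lo,lr,lw,lx,lz,nr,nw,nz,or,ow,oz,rw,rx,rz,wz,xz
∂2: piv[gkn,gkz,gnw,gnz,goz,grw,grx,klx,klz,krz,kxz,lnw,lnz,lor,lwz] rk=15  ker:knz,lxz
b_2=(17−15)−0=2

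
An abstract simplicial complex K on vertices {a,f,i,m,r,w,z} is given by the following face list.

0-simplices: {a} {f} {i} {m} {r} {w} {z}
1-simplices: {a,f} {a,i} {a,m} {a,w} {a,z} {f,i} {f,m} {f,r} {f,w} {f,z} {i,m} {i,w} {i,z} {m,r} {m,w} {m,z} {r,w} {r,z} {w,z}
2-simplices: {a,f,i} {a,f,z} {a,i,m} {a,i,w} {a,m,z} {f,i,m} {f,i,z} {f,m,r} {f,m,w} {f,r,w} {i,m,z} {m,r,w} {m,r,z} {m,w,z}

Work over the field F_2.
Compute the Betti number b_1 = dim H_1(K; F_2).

b_1=1

n_0=7 n_1=19 n_2=14  [Z2]
∂1: piv[af,ai,am,aw,az,fr] rk=6  ker:fi,fm,fw,fz,im,iw,iz,mr,mw,mz,rw,rz,wz
∂2: piv[afi,afz,aim,aiw,amz,fim,fiz,fmr,fmw,frw,mrz,mwz] rk=12  ker:imz,mrw
b_1=(19−6)−12=1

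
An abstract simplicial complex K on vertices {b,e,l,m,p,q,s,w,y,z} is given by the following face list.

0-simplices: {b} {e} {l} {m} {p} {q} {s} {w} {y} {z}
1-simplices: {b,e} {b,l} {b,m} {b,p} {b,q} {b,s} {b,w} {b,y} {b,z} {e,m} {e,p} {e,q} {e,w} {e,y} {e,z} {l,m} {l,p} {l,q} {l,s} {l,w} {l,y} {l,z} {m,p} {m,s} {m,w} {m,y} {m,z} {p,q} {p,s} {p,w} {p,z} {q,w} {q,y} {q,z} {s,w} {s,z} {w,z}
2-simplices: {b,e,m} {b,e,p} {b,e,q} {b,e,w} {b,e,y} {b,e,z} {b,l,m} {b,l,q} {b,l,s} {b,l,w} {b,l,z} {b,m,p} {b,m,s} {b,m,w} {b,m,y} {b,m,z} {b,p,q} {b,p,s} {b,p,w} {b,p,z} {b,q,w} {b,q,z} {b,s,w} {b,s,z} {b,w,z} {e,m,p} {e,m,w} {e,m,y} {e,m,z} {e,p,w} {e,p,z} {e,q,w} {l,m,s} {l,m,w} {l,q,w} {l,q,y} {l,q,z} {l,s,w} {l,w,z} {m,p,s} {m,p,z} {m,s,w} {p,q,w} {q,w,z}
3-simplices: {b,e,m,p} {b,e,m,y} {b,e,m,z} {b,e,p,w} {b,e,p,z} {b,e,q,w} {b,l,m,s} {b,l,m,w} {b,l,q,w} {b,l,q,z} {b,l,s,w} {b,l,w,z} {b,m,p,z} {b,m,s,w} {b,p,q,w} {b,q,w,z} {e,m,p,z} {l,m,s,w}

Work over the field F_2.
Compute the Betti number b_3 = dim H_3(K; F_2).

n_0=10 n_1=37 n_2=44 n_3=18  [Z2]
∂1: piv[be,bl,bm,bp,bq,bs,bw,by,bz] rk=9  ker:em,ep,eq,ew,ey,ez,lm,lp,lq,ls,lw,ly,lz,mp,ms,mw,my,mz,pq,ps,pw,pz,qw,qy,qz,sw,sz,wz
∂2: piv[bem,bep,beq,bew,bey,bez,blm,blq,bls,blw,blz,bmp,bms,bmw,bmy,bmz,bpq,bps,bpw,bpz,bqw,bqz,bsw,bsz,bwz,lqy] rk=26  ker:emp,emw,emy,emz,epw,epz,eqw,lms,lmw,lqw,lqz,lsw,lwz,mps,mpz,msw,pqw,qwz
∂3: piv[bemp,bemy,bemz,bepw,bepz,beqw,blms,blmw,blqw,blqz,blsw,blwz,bmpz,bmsw,bpqw,bqwz] rk=16  ker:empz,lmsw
b_3=(18−16)−0=2

b_3=2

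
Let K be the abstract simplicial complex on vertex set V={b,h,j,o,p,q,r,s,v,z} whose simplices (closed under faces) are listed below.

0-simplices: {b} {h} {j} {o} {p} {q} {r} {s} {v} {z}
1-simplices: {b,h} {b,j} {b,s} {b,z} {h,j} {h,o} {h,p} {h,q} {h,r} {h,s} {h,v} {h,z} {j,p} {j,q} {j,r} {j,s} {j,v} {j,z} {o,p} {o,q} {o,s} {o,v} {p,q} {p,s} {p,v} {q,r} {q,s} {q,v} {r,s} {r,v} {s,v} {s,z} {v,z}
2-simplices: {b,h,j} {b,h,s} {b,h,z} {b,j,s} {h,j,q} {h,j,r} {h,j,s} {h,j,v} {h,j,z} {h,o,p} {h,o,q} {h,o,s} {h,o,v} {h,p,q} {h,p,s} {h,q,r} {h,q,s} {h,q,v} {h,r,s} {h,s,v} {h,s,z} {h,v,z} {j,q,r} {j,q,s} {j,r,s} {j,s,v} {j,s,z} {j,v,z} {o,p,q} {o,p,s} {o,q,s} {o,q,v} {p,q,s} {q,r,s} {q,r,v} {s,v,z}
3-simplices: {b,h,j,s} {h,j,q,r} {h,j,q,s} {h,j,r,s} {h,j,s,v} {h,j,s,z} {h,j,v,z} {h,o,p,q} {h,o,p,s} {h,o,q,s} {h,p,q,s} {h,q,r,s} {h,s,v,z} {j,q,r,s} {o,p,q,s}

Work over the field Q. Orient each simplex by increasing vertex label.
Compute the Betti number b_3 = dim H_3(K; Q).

n_0=10 n_1=33 n_2=36 n_3=15  [Q]
∂1: piv[bh,bj,bs,bz,ho,hp,hq,hr,hv] rk=9  ker:hj,hs,hz,jp,jq,jr,js,jv,jz,op,oq,os,ov,pq,ps,pv,qr,qs,qv,rs,rv,sv,sz,vz
∂2: piv[bhj,bhs,bhz,bjs,hjq,hjr,hjv,hjz,hop,hoq,hos,hov,hpq,hps,hqr,hqs,hqv,hrs,hsv,hsz,hvz,qrv] rk=22  ker:hjs,jqr,jqs,jrs,jsv,jsz,jvz,opq,ops,oqs,oqv,pqs,qrs,svz
∂3: piv[bhjs,hjqr,hjqs,hjrs,hjsv,hjsz,hjvz,hopq,hops,hoqs,hpqs,hqrs,hsvz] rk=13  ker:jqrs,opqs
b_3=(15−13)−0=2

b_3=2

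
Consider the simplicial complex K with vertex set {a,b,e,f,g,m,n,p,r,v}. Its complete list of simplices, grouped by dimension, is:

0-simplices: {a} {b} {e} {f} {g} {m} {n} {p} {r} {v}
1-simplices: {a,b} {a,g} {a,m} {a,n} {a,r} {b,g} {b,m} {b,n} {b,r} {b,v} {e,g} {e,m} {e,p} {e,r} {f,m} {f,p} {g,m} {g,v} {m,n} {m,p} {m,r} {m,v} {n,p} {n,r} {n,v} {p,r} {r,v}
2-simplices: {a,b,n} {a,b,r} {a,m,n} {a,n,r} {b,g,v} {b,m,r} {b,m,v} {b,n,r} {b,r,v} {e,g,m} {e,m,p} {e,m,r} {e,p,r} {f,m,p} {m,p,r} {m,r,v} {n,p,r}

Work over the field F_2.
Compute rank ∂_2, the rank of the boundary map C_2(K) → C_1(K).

rank∂_2=14

n_0=10 n_1=27 n_2=17  [Z2]
∂1: piv[ab,ag,am,an,ar,bv,eg,ep,fm] rk=9  ker:bg,bm,bn,br,em,er,fp,gm,gv,mn,mp,mr,mv,np,nr,nv,pr,rv
∂2: piv[abn,abr,amn,anr,bgv,bmr,bmv,brv,egm,emp,emr,epr,fmp,npr] rk=14  ker:bnr,mpr,mrv
rk∂_2=14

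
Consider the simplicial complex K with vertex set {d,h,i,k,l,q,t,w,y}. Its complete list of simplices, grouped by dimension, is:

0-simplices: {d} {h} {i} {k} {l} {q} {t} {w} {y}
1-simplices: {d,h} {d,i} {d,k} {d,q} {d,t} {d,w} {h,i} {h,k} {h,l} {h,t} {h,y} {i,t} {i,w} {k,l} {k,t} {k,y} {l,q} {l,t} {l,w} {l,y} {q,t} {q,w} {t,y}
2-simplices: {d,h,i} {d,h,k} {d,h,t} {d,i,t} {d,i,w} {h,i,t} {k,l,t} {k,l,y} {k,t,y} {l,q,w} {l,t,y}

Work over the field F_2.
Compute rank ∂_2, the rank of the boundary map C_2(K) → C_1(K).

n_0=9 n_1=23 n_2=11  [Z2]
∂1: piv[dh,di,dk,dq,dt,dw,hl,hy] rk=8  ker:hi,hk,ht,it,iw,kl,kt,ky,lq,lt,lw,ly,qt,qw,ty
∂2: piv[dhi,dhk,dht,dit,diw,klt,kly,kty,lqw] rk=9  ker:hit,lty
rk∂_2=9

rank∂_2=9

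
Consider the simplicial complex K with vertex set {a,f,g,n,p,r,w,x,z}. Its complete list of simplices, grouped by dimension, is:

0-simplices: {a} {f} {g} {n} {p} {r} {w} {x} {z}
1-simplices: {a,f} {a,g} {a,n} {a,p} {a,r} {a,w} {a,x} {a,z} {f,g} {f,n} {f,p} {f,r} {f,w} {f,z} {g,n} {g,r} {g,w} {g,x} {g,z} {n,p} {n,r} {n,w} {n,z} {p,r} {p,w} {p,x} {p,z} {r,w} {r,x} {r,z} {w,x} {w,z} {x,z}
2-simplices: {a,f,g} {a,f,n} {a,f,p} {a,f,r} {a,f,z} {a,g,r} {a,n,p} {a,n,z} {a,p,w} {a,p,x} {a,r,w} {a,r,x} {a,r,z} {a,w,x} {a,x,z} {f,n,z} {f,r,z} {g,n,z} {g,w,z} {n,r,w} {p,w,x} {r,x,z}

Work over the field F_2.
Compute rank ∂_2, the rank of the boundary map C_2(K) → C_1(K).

n_0=9 n_1=33 n_2=22  [Z2]
∂1: piv[af,ag,an,ap,ar,aw,ax,az] rk=8  ker:fg,fn,fp,fr,fw,fz,gn,gr,gw,gx,gz,np,nr,nw,nz,pr,pw,px,pz,rw,rx,rz,wx,wz,xz
∂2: piv[afg,afn,afp,afr,afz,agr,anp,anz,apw,apx,arw,arx,arz,awx,axz,gnz,gwz,nrw] rk=18  ker:fnz,frz,pwx,rxz
rk∂_2=18

rank∂_2=18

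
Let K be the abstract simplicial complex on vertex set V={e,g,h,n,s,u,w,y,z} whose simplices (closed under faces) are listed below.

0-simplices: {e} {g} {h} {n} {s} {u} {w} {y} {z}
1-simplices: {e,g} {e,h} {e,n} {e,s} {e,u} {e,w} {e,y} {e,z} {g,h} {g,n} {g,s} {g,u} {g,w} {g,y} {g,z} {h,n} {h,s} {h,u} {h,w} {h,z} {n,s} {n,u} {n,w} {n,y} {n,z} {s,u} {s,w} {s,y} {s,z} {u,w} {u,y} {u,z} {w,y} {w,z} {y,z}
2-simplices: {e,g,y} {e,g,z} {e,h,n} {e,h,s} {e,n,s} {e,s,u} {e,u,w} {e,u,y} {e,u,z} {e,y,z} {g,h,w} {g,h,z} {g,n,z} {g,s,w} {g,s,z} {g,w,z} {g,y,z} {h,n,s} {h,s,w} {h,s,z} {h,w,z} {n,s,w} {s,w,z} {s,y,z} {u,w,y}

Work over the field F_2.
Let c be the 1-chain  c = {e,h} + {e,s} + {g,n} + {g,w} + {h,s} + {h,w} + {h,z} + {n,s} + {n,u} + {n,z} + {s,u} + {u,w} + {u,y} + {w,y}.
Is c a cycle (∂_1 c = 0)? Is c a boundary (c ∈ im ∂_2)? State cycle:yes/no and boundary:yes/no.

n_0=9 n_1=35 n_2=25  [Z2]
∂1: piv[eg,eh,en,es,eu,ew,ey,ez] rk=8  ker:gh,gn,gs,gu,gw,gy,gz,hn,hs,hu,hw,hz,ns,nu,nw,ny,nz,su,sw,sy,sz,uw,uy,uz,wy,wz,yz
∂2: piv[egy,egz,ehn,ehs,ens,esu,euw,euy,euz,eyz,ghw,ghz,gnz,gsw,gsz,gwz,hsw,nsw,syz,uwy] rk=20  ker:gyz,hns,hsz,hwz,swz
∂1c = 0
c vs im∂2: residual ≠ 0 ⇒ not boundary

cycle:yes boundary:no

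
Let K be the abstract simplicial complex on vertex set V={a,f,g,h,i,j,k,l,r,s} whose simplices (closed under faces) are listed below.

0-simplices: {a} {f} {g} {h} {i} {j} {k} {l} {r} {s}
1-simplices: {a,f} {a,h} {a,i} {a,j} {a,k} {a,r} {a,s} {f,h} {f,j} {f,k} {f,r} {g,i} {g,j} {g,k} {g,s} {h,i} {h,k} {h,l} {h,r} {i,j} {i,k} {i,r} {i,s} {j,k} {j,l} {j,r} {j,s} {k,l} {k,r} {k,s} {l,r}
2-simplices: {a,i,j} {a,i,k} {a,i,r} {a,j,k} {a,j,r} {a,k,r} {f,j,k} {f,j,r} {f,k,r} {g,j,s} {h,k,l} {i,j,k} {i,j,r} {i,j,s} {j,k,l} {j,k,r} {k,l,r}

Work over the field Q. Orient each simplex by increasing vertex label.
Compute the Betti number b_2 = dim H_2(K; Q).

b_2=4

n_0=10 n_1=31 n_2=17  [Q]
∂1: piv[af,ah,ai,aj,ak,ar,as,gi,hl] rk=9  ker:fh,fj,fk,fr,gj,gk,gs,hi,hk,hr,ij,ik,ir,is,jk,jl,jr,js,kl,kr,ks,lr
∂2: piv[aij,aik,air,ajk,ajr,akr,fjk,fjr,gjs,hkl,ijs,jkl,klr] rk=13  ker:fkr,ijk,ijr,jkr
b_2=(17−13)−0=4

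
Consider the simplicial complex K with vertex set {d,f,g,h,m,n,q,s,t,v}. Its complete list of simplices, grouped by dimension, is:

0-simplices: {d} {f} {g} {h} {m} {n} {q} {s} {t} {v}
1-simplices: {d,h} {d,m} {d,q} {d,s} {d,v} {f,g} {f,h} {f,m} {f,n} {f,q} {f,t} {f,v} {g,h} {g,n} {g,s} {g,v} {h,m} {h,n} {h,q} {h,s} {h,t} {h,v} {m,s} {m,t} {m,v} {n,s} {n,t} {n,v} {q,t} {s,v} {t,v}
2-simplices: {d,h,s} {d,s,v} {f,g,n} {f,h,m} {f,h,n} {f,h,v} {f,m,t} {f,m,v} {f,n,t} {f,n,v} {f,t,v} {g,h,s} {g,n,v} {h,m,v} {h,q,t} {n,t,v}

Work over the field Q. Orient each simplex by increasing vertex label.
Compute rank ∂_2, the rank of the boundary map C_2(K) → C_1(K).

n_0=10 n_1=31 n_2=16  [Q]
∂1: piv[dh,dm,dq,ds,dv,fg,fh,fn,ft] rk=9  ker:fm,fq,fv,gh,gn,gs,gv,hm,hn,hq,hs,ht,hv,ms,mt,mv,ns,nt,nv,qt,sv,tv
∂2: piv[dhs,dsv,fgn,fhm,fhn,fhv,fmt,fmv,fnt,fnv,ftv,ghs,gnv,hqt] rk=14  ker:hmv,ntv
rk∂_2=14

rank∂_2=14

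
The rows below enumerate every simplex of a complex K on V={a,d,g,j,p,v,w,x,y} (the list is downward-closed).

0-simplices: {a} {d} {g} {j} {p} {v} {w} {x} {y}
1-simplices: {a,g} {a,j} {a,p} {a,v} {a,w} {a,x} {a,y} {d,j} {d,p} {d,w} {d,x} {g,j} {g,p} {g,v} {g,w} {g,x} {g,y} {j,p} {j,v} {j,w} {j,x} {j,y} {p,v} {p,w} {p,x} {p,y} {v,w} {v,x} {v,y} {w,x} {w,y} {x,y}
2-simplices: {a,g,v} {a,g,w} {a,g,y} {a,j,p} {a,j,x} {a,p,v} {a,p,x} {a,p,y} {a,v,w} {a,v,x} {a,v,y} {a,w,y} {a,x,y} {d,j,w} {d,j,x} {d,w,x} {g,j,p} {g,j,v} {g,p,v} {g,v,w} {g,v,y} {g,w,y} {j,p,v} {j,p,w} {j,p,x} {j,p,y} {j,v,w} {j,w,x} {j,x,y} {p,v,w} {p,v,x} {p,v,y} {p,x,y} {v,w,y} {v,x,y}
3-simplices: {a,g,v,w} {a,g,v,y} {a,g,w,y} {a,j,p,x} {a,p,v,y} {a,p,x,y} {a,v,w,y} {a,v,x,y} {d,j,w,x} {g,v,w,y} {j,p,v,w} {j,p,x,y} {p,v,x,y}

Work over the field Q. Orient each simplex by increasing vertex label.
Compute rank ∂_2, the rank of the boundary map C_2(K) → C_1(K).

n_0=9 n_1=32 n_2=35 n_3=13  [Q]
∂1: piv[ag,aj,ap,av,aw,ax,ay,dj] rk=8  ker:dp,dw,dx,gj,gp,gv,gw,gx,gy,jp,jv,jw,jx,jy,pv,pw,px,py,vw,vx,vy,wx,wy,xy
∂2: piv[agv,agw,agy,ajp,ajx,apv,apx,apy,avw,avx,avy,awy,axy,djw,djx,dwx,gjp,gjv,gpv,jpw,jpy,jvw] rk=22  ker:gvw,gvy,gwy,jpv,jpx,jwx,jxy,pvw,pvx,pvy,pxy,vwy,vxy
∂3: piv[agvw,agvy,agwy,ajpx,apvy,apxy,avwy,avxy,djwx,jpvw,jpxy,pvxy] rk=12  ker:gvwy
rk∂_2=22

rank∂_2=22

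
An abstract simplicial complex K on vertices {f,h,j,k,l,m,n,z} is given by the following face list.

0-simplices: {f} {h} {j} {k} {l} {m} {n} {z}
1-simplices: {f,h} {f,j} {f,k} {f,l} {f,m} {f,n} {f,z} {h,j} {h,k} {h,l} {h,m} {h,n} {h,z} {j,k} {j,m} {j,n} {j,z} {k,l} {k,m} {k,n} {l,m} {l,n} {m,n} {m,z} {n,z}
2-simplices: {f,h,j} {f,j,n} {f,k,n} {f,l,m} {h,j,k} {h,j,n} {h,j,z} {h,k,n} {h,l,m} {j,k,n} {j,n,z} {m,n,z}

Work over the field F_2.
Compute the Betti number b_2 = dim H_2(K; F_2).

n_0=8 n_1=25 n_2=12  [Z2]
∂1: piv[fh,fj,fk,fl,fm,fn,fz] rk=7  ker:hj,hk,hl,hm,hn,hz,jk,jm,jn,jz,kl,km,kn,lm,ln,mn,mz,nz
∂2: piv[fhj,fjn,fkn,flm,hjk,hjn,hjz,hkn,hlm,jnz,mnz] rk=11  ker:jkn
b_2=(12−11)−0=1

b_2=1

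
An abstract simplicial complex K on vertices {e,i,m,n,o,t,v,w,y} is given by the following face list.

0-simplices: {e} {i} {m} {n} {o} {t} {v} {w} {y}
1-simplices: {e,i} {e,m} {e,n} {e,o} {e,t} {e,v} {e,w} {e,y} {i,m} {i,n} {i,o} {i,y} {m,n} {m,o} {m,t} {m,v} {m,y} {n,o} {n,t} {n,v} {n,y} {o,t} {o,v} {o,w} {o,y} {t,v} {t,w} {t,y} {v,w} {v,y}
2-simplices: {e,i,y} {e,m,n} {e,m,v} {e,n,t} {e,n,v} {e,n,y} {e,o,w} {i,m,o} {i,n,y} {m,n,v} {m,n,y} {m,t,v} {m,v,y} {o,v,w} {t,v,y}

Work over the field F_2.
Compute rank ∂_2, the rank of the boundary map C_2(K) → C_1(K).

rank∂_2=14

n_0=9 n_1=30 n_2=15  [Z2]
∂1: piv[ei,em,en,eo,et,ev,ew,ey] rk=8  ker:im,in,io,iy,mn,mo,mt,mv,my,no,nt,nv,ny,ot,ov,ow,oy,tv,tw,ty,vw,vy
∂2: piv[eiy,emn,emv,ent,env,eny,eow,imo,iny,mny,mtv,mvy,ovw,tvy] rk=14  ker:mnv
rk∂_2=14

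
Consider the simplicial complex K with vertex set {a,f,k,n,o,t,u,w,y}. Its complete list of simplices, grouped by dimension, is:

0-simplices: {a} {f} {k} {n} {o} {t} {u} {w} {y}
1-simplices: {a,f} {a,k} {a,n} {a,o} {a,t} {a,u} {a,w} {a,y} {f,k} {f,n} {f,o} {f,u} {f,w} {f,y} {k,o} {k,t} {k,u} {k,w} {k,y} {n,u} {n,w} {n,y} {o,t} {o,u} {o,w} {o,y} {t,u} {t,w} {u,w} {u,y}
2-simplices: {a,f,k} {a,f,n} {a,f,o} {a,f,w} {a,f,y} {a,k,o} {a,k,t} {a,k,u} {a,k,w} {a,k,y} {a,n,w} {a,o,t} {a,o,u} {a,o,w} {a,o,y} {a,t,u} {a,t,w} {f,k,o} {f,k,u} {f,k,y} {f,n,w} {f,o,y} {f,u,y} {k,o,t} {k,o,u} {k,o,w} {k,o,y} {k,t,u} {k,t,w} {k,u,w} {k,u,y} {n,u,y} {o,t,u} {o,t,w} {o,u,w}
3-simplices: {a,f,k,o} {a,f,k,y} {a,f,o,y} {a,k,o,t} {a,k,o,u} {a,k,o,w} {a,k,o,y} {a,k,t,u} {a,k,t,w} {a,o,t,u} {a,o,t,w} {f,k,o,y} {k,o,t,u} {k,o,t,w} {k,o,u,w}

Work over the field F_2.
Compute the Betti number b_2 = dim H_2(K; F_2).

b_2=2

n_0=9 n_1=30 n_2=35 n_3=15  [Z2]
∂1: piv[af,ak,an,ao,at,au,aw,ay] rk=8  ker:fk,fn,fo,fu,fw,fy,ko,kt,ku,kw,ky,nu,nw,ny,ot,ou,ow,oy,tu,tw,uw,uy
∂2: piv[afk,afn,afo,afw,afy,ako,akt,aku,akw,aky,anw,aot,aou,aow,aoy,atu,atw,fku,fuy,kuw,nuy] rk=21  ker:fko,fky,fnw,foy,kot,kou,kow,koy,ktu,ktw,kuy,otu,otw,ouw
∂3: piv[afko,afky,afoy,akot,akou,akow,akoy,aktu,aktw,aotu,aotw,kouw] rk=12  ker:fkoy,kotu,kotw
b_2=(35−21)−12=2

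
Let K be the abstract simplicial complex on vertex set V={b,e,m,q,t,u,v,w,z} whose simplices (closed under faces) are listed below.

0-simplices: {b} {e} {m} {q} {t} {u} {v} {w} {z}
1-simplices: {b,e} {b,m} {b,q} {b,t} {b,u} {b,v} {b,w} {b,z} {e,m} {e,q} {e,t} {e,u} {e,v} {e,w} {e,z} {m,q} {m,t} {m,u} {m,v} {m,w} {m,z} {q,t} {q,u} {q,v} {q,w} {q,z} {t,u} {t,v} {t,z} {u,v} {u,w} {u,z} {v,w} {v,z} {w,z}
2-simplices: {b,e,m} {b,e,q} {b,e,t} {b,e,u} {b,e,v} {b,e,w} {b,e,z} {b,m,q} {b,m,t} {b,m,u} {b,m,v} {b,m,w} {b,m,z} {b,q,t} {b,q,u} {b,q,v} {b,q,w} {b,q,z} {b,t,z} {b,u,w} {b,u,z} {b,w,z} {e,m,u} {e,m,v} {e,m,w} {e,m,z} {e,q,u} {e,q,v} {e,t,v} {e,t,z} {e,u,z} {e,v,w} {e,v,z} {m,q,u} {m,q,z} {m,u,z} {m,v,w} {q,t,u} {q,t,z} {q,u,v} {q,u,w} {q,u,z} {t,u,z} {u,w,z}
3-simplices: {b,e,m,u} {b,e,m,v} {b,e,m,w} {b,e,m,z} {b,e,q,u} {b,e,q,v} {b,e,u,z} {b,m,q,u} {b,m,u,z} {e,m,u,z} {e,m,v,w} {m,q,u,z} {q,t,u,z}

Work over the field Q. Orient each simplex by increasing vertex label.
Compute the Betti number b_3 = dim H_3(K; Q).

n_0=9 n_1=35 n_2=44 n_3=13  [Q]
∂1: piv[be,bm,bq,bt,bu,bv,bw,bz] rk=8  ker:em,eq,et,eu,ev,ew,ez,mq,mt,mu,mv,mw,mz,qt,qu,qv,qw,qz,tu,tv,tz,uv,uw,uz,vw,vz,wz
∂2: piv[bem,beq,bet,beu,bev,bew,bez,bmq,bmt,bmu,bmv,bmw,bmz,bqt,bqu,bqv,bqw,bqz,btz,buw,buz,bwz,etv,evw,evz,qtu,quv] rk=27  ker:emu,emv,emw,emz,equ,eqv,etz,euz,mqu,mqz,muz,mvw,qtz,quw,quz,tuz,uwz
∂3: piv[bemu,bemv,bemw,bemz,bequ,beqv,beuz,bmqu,bmuz,emvw,mquz,qtuz] rk=12  ker:emuz
b_3=(13−12)−0=1

b_3=1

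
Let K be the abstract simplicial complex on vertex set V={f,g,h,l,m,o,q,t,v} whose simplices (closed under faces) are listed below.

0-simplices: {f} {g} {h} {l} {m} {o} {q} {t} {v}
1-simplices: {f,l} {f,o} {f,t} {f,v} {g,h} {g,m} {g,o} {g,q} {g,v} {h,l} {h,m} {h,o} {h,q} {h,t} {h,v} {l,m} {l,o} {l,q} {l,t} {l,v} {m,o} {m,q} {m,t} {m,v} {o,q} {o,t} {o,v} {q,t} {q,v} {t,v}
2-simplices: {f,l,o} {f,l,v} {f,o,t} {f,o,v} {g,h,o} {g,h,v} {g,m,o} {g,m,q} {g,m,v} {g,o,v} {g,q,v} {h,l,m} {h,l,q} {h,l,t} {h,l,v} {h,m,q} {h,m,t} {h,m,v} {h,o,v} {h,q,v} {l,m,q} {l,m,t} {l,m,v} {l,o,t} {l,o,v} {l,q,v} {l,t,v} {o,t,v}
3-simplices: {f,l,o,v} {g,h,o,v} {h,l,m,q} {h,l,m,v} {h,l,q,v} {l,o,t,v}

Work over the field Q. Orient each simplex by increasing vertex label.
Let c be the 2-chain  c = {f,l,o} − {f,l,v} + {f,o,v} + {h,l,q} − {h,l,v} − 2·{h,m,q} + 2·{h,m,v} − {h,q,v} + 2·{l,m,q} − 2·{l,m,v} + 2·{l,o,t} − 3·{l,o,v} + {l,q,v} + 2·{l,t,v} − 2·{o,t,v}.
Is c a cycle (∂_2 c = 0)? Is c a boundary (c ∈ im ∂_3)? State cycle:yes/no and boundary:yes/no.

cycle:yes boundary:yes

n_0=9 n_1=30 n_2=28 n_3=6  [Q]
∂1: piv[fl,fo,ft,fv,gh,gm,go,gq] rk=8  ker:gv,hl,hm,ho,hq,ht,hv,lm,lo,lq,lt,lv,mo,mq,mt,mv,oq,ot,ov,qt,qv,tv
∂2: piv[flo,flv,fot,fov,gho,ghv,gmo,gmq,gmv,gov,gqv,hlm,hlq,hlt,hlv,hmq,hmt,hmv,lot,ltv] rk=20  ker:hov,hqv,lmq,lmt,lmv,lov,lqv,otv
∂3: piv[flov,ghov,hlmq,hlmv,hlqv,lotv] rk=6
∂2c = 0
c vs im∂3: reduces to 0 ⇒ boundary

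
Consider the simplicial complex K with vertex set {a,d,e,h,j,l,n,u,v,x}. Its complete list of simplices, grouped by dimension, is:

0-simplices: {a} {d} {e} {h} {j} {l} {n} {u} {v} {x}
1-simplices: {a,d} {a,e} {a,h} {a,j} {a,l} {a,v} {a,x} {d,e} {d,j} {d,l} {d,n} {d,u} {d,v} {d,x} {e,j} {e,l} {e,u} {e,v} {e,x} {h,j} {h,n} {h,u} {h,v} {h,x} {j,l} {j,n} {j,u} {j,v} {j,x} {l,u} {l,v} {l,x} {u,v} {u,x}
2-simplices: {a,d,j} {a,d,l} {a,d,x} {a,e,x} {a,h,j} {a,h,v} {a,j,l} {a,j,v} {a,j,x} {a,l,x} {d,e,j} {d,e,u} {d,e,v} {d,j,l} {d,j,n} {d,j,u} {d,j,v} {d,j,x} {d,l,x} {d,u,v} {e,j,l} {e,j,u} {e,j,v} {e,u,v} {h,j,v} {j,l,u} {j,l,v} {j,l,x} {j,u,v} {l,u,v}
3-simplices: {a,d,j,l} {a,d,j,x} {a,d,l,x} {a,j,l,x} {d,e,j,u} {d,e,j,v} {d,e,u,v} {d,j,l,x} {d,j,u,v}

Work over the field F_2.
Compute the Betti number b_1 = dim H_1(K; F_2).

n_0=10 n_1=34 n_2=30 n_3=9  [Z2]
∂1: piv[ad,ae,ah,aj,al,av,ax,dn,du] rk=9  ker:de,dj,dl,dv,dx,ej,el,eu,ev,ex,hj,hn,hu,hv,hx,jl,jn,ju,jv,jx,lu,lv,lx,uv,ux
∂2: piv[adj,adl,adx,aex,ahj,ahv,ajl,ajv,ajx,alx,dej,deu,dev,djn,dju,djv,duv,ejl,jlu,jlv] rk=20  ker:djl,djx,dlx,eju,ejv,euv,hjv,jlx,juv,luv
∂3: piv[adjl,adjx,adlx,ajlx,deju,dejv,deuv,djuv] rk=8  ker:djlx
b_1=(34−9)−20=5

b_1=5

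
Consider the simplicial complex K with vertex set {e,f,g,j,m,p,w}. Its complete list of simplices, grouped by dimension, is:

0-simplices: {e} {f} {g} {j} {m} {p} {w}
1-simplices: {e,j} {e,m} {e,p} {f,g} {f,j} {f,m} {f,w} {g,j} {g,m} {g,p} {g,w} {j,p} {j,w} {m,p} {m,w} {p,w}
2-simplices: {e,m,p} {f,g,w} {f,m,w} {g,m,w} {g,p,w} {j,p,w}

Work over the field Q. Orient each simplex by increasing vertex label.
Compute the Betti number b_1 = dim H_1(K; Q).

n_0=7 n_1=16 n_2=6  [Q]
∂1: piv[ej,em,ep,fg,fj,fw] rk=6  ker:fm,gj,gm,gp,gw,jp,jw,mp,mw,pw
∂2: piv[emp,fgw,fmw,gmw,gpw,jpw] rk=6
b_1=(16−6)−6=4

b_1=4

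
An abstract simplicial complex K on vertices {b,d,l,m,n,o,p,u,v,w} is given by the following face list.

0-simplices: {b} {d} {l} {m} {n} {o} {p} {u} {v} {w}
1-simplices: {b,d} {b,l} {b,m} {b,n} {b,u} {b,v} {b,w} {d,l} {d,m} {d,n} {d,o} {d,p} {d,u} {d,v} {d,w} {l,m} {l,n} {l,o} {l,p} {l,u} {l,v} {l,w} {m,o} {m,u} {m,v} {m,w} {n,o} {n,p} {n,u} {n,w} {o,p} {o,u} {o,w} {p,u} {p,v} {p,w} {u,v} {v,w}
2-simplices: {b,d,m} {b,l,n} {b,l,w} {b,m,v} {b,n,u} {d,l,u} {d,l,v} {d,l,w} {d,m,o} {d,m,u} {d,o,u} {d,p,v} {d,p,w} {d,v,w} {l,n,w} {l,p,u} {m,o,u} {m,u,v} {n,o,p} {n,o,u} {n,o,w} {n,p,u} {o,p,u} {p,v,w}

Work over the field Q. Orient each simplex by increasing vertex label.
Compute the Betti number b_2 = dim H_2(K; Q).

b_2=3

n_0=10 n_1=38 n_2=24  [Q]
∂1: piv[bd,bl,bm,bn,bu,bv,bw,do,dp] rk=9  ker:dl,dm,dn,du,dv,dw,lm,ln,lo,lp,lu,lv,lw,mo,mu,mv,mw,no,np,nu,nw,op,ou,ow,pu,pv,pw,uv,vw
∂2: piv[bdm,bln,blw,bmv,bnu,dlu,dlv,dlw,dmo,dmu,dou,dpv,dpw,dvw,lnw,lpu,muv,nop,nou,now,npu] rk=21  ker:mou,opu,pvw
b_2=(24−21)−0=3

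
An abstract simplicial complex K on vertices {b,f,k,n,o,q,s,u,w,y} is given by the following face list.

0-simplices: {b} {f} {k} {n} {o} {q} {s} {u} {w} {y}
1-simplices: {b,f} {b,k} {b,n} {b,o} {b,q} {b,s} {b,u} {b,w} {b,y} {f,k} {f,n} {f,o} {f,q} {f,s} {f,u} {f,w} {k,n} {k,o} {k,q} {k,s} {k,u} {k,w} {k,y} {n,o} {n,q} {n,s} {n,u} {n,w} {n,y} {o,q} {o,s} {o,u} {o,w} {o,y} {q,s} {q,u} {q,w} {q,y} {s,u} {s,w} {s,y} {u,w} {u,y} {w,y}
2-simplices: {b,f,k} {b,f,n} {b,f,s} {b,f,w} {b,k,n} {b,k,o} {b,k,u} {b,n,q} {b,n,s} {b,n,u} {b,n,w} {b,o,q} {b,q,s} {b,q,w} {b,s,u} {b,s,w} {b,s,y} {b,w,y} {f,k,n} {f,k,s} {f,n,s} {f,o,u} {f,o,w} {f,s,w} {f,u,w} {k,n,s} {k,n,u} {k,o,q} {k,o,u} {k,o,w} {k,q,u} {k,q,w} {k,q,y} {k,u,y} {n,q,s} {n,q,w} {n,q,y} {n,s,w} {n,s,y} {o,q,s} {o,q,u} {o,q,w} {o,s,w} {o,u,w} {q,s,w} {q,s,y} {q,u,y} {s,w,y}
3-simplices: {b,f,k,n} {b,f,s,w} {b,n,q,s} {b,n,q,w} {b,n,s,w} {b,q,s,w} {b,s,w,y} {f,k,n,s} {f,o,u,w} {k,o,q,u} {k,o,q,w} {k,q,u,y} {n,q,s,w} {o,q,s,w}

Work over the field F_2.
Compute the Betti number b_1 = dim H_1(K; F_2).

b_1=3

n_0=10 n_1=44 n_2=48 n_3=14  [Z2]
∂1: piv[bf,bk,bn,bo,bq,bs,bu,bw,by] rk=9  ker:fk,fn,fo,fq,fs,fu,fw,kn,ko,kq,ks,ku,kw,ky,no,nq,ns,nu,nw,ny,oq,os,ou,ow,oy,qs,qu,qw,qy,su,sw,sy,uw,uy,wy
∂2: piv[bfk,bfn,bfs,bfw,bkn,bko,bku,bnq,bns,bnu,bnw,boq,bqs,bqw,bsu,bsw,bsy,bwy,fks,fou,fow,fuw,koq,kou,kow,kqu,kqw,kqy,kuy,nqy,nsy,oqs] rk=32  ker:fkn,fns,fsw,kns,knu,nqs,nqw,nsw,oqu,oqw,osw,ouw,qsw,qsy,quy,swy
∂3: piv[bfkn,bfsw,bnqs,bnqw,bnsw,bqsw,bswy,fkns,fouw,koqu,koqw,kquy,oqsw] rk=13  ker:nqsw
b_1=(44−9)−32=3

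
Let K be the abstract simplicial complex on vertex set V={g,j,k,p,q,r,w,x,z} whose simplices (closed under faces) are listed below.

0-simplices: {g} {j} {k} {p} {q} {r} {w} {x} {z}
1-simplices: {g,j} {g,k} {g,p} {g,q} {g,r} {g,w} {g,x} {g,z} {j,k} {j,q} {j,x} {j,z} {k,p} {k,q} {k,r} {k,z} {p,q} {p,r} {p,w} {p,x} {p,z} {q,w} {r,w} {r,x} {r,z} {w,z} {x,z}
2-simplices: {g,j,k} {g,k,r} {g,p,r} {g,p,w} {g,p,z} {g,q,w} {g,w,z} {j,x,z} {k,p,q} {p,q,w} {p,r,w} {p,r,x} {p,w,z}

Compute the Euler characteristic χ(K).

χ(K)=-5

n_0=9 n_1=27 n_2=13
χ=+9−27+13=-5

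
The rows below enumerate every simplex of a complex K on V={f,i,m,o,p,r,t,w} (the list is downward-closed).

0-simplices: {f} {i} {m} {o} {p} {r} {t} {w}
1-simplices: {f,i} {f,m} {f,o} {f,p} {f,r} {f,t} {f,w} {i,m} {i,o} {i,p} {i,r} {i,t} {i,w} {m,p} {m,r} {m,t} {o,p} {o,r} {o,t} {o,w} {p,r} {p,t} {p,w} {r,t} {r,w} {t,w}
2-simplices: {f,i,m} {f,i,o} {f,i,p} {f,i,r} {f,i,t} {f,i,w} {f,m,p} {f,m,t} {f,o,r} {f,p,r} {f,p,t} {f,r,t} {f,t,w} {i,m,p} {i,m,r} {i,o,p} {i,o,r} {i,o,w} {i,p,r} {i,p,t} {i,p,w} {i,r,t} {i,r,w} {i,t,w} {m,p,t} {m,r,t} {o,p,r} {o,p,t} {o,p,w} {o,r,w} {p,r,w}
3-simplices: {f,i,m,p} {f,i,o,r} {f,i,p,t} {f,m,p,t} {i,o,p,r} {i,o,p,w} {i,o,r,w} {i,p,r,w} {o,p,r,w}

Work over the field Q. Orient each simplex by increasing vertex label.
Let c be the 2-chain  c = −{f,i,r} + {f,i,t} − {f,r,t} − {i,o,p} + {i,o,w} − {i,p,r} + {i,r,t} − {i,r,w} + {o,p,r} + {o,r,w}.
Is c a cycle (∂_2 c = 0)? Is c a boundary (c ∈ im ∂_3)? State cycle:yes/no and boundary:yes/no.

n_0=8 n_1=26 n_2=31 n_3=9  [Q]
∂1: piv[fi,fm,fo,fp,fr,ft,fw] rk=7  ker:im,io,ip,ir,it,iw,mp,mr,mt,op,or,ot,ow,pr,pt,pw,rt,rw,tw
∂2: piv[fim,fio,fip,fir,fit,fiw,fmp,fmt,for,fpr,fpt,frt,ftw,imr,iop,iow,ipw,irw,opt] rk=19  ker:imp,ior,ipr,ipt,irt,itw,mpt,mrt,opr,opw,orw,prw
∂3: piv[fimp,fior,fipt,fmpt,iopr,iopw,iorw,iprw] rk=8  ker:oprw
∂2c = 0
c vs im∂3: residual ≠ 0 ⇒ not boundary

cycle:yes boundary:no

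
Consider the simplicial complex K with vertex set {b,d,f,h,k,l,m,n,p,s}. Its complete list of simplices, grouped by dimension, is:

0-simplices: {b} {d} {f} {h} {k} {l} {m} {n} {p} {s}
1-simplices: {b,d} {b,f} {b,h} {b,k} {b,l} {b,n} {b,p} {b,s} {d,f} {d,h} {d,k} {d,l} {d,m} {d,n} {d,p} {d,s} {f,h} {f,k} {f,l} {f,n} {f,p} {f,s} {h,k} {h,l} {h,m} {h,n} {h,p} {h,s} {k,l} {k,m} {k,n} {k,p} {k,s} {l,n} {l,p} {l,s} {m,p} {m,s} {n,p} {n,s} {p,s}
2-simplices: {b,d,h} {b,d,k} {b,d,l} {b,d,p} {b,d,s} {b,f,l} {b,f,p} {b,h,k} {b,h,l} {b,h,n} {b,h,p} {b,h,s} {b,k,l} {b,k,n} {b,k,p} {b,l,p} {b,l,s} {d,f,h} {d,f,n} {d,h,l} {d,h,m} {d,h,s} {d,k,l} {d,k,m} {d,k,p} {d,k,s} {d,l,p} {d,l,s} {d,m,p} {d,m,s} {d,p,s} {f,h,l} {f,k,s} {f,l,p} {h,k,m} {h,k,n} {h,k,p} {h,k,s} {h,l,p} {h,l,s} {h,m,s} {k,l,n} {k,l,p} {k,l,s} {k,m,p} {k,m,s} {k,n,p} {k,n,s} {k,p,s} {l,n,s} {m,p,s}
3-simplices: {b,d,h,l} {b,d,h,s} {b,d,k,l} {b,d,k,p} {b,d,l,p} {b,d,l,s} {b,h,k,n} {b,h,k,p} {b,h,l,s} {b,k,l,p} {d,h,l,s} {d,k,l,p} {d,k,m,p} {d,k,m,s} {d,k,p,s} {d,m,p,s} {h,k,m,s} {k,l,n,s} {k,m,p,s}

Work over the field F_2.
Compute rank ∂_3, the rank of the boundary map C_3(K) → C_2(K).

n_0=10 n_1=41 n_2=51 n_3=19  [Z2]
∂1: piv[bd,bf,bh,bk,bl,bn,bp,bs,dm] rk=9  ker:df,dh,dk,dl,dn,dp,ds,fh,fk,fl,fn,fp,fs,hk,hl,hm,hn,hp,hs,kl,km,kn,kp,ks,ln,lp,ls,mp,ms,np,ns,ps
∂2: piv[bdh,bdk,bdl,bdp,bds,bfl,bfp,bhk,bhl,bhn,bhp,bhs,bkl,bkn,bkp,blp,bls,dfh,dfn,dhm,dkm,dks,dmp,dms,dps,fhl,fks,kln,knp,kns] rk=30  ker:dhl,dhs,dkl,dkp,dlp,dls,flp,hkm,hkn,hkp,hks,hlp,hls,hms,klp,kls,kmp,kms,kps,lns,mps
∂3: piv[bdhl,bdhs,bdkl,bdkp,bdlp,bdls,bhkn,bhkp,bhls,bklp,dkmp,dkms,dkps,dmps,hkms,klns] rk=16  ker:dhls,dklp,kmps
rk∂_3=16

rank∂_3=16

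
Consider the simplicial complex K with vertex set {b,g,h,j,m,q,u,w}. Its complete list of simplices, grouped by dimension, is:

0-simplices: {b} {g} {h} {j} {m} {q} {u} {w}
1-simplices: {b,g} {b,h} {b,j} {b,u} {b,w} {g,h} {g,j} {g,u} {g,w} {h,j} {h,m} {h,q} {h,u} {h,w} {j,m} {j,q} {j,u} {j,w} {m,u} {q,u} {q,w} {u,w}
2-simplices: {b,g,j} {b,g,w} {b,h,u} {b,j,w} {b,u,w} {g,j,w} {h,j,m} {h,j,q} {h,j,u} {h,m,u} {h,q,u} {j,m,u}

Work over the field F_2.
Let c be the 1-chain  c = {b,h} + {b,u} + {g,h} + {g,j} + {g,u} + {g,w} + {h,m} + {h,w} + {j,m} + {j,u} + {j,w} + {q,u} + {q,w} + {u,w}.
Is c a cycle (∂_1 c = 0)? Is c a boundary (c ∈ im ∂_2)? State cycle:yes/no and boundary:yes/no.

n_0=8 n_1=22 n_2=12  [Z2]
∂1: piv[bg,bh,bj,bu,bw,hm,hq] rk=7  ker:gh,gj,gu,gw,hj,hu,hw,jm,jq,ju,jw,mu,qu,qw,uw
∂2: piv[bgj,bgw,bhu,bjw,buw,hjm,hjq,hju,hmu,hqu] rk=10  ker:gjw,jmu
∂1c = {u} + {w}

cycle:no boundary:no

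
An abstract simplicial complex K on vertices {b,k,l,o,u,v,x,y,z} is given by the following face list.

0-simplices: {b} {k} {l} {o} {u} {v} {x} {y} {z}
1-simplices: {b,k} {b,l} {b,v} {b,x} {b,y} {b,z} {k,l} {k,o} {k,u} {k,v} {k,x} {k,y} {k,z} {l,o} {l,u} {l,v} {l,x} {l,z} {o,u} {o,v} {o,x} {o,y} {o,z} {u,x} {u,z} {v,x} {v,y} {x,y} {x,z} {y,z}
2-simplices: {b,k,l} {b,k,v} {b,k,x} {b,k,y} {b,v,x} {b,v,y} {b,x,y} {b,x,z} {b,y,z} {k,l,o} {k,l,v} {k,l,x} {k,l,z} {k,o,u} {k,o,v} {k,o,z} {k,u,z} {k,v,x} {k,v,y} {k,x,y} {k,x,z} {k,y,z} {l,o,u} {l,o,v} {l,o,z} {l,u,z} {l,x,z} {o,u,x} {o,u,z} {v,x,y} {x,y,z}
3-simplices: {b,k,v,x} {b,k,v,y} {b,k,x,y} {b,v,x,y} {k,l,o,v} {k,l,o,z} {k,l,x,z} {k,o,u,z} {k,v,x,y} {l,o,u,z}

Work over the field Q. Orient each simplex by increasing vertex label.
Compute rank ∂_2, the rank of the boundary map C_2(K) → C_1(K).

n_0=9 n_1=30 n_2=31 n_3=10  [Q]
∂1: piv[bk,bl,bv,bx,by,bz,ko,ku] rk=8  ker:kl,kv,kx,ky,kz,lo,lu,lv,lx,lz,ou,ov,ox,oy,oz,ux,uz,vx,vy,xy,xz,yz
∂2: piv[bkl,bkv,bkx,bky,bvx,bvy,bxy,bxz,byz,klo,klv,klx,klz,kou,kov,koz,kuz,kxz,lou,oux] rk=20  ker:kvx,kvy,kxy,kyz,lov,loz,luz,lxz,ouz,vxy,xyz
∂3: piv[bkvx,bkvy,bkxy,bvxy,klov,kloz,klxz,kouz,louz] rk=9  ker:kvxy
rk∂_2=20

rank∂_2=20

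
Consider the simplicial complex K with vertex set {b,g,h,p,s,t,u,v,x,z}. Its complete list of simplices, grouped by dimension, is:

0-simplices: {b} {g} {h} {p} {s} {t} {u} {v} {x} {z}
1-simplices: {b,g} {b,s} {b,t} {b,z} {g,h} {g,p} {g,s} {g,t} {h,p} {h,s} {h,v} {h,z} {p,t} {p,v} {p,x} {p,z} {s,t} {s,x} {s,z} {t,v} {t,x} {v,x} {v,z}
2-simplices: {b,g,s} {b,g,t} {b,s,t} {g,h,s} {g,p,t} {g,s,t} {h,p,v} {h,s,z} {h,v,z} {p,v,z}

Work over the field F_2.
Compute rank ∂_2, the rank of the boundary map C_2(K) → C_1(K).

rank∂_2=9

n_0=10 n_1=23 n_2=10  [Z2]
∂1: piv[bg,bs,bt,bz,gh,gp,hv,px] rk=8  ker:gs,gt,hp,hs,hz,pt,pv,pz,st,sx,sz,tv,tx,vx,vz
∂2: piv[bgs,bgt,bst,ghs,gpt,hpv,hsz,hvz,pvz] rk=9  ker:gst
rk∂_2=9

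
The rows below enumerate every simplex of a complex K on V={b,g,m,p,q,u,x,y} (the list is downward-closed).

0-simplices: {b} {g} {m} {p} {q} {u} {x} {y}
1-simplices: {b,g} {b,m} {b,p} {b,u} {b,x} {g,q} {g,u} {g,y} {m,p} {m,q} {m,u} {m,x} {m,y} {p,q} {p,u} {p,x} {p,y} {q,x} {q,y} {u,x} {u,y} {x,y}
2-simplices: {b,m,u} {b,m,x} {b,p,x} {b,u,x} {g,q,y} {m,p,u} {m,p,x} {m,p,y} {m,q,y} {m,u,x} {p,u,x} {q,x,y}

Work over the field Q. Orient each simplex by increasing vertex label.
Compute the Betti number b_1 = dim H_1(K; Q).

b_1=5

n_0=8 n_1=22 n_2=12  [Q]
∂1: piv[bg,bm,bp,bu,bx,gq,gy] rk=7  ker:gu,mp,mq,mu,mx,my,pq,pu,px,py,qx,qy,ux,uy,xy
∂2: piv[bmu,bmx,bpx,bux,gqy,mpu,mpx,mpy,mqy,qxy] rk=10  ker:mux,pux
b_1=(22−7)−10=5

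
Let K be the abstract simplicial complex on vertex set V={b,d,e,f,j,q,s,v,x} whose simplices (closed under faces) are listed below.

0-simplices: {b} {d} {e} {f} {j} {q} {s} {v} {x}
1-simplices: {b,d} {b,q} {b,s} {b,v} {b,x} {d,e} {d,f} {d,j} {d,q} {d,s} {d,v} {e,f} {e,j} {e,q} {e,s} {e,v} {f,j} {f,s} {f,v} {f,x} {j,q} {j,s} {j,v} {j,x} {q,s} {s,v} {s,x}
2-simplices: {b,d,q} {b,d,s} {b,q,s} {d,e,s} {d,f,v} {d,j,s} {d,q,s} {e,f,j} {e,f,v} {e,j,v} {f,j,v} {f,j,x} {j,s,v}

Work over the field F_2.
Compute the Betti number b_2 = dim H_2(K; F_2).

n_0=9 n_1=27 n_2=13  [Z2]
∂1: piv[bd,bq,bs,bv,bx,de,df,dj] rk=8  ker:dq,ds,dv,ef,ej,eq,es,ev,fj,fs,fv,fx,jq,js,jv,jx,qs,sv,sx
∂2: piv[bdq,bds,bqs,des,dfv,djs,efj,efv,ejv,fjx,jsv] rk=11  ker:dqs,fjv
b_2=(13−11)−0=2

b_2=2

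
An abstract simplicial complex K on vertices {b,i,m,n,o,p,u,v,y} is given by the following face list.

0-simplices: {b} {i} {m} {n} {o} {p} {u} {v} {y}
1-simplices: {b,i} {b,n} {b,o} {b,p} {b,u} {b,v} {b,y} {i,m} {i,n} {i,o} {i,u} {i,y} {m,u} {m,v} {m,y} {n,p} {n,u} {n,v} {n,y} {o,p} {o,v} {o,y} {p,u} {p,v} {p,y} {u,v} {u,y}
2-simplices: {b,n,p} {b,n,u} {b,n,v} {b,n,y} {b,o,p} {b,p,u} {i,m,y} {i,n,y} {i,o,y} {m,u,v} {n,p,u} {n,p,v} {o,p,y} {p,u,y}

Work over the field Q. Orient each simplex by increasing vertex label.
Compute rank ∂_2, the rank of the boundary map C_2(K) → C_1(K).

n_0=9 n_1=27 n_2=14  [Q]
∂1: piv[bi,bn,bo,bp,bu,bv,by,im] rk=8  ker:in,io,iu,iy,mu,mv,my,np,nu,nv,ny,op,ov,oy,pu,pv,py,uv,uy
∂2: piv[bnp,bnu,bnv,bny,bop,bpu,imy,iny,ioy,muv,npv,opy,puy] rk=13  ker:npu
rk∂_2=13

rank∂_2=13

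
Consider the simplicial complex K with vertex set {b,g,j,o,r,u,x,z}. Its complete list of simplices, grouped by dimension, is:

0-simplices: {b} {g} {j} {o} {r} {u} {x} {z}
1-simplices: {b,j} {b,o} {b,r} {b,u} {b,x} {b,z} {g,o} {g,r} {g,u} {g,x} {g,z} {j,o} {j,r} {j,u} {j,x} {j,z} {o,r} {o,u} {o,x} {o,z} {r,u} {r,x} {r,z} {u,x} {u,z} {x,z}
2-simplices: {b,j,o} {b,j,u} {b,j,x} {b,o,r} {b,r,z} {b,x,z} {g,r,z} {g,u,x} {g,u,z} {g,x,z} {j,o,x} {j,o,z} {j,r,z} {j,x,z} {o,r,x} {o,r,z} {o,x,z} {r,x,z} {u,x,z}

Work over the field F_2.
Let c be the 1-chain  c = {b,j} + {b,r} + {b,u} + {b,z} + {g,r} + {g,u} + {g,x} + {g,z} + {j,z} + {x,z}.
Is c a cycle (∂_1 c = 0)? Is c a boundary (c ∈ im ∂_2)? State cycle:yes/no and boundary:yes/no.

n_0=8 n_1=26 n_2=19  [Z2]
∂1: piv[bj,bo,br,bu,bx,bz,go] rk=7  ker:gr,gu,gx,gz,jo,jr,ju,jx,jz,or,ou,ox,oz,ru,rx,rz,ux,uz,xz
∂2: piv[bjo,bju,bjx,bor,brz,bxz,grz,gux,guz,gxz,jox,joz,jrz,jxz,orx] rk=15  ker:orz,oxz,rxz,uxz
∂1c = 0
c vs im∂2: residual ≠ 0 ⇒ not boundary

cycle:yes boundary:no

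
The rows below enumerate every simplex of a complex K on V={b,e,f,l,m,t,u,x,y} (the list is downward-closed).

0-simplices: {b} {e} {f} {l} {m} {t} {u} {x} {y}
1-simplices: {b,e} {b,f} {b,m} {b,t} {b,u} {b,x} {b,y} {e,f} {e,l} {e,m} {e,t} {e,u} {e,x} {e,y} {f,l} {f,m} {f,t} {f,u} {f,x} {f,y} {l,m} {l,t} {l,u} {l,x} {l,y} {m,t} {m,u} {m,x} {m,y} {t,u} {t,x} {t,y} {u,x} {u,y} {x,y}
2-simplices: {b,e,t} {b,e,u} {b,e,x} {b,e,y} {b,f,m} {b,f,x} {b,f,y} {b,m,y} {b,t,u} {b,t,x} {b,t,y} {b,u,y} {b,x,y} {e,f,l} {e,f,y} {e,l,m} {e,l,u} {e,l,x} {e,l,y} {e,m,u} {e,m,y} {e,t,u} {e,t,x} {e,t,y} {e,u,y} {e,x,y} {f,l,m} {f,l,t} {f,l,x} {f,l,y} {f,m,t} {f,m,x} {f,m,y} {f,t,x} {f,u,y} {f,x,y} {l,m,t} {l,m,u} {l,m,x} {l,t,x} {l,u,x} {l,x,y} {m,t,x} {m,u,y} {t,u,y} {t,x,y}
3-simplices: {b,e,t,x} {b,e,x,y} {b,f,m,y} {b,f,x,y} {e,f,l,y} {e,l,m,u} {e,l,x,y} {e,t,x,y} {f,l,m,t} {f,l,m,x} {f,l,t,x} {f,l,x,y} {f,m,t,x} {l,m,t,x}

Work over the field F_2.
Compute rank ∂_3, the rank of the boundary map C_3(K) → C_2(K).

rank∂_3=13

n_0=9 n_1=35 n_2=46 n_3=14  [Z2]
∂1: piv[be,bf,bm,bt,bu,bx,by,el] rk=8  ker:ef,em,et,eu,ex,ey,fl,fm,ft,fu,fx,fy,lm,lt,lu,lx,ly,mt,mu,mx,my,tu,tx,ty,ux,uy,xy
∂2: piv[bet,beu,bex,bey,bfm,bfx,bfy,bmy,btu,btx,bty,buy,bxy,efl,efy,elm,elu,elx,ely,emu,emy,flt,fmt,fmx,ftx,fuy,lux] rk=27  ker:etu,etx,ety,euy,exy,flm,flx,fly,fmy,fxy,lmt,lmu,lmx,ltx,lxy,mtx,muy,tuy,txy
∂3: piv[betx,bexy,bfmy,bfxy,efly,elmu,elxy,etxy,flmt,flmx,fltx,flxy,fmtx] rk=13  ker:lmtx
rk∂_3=13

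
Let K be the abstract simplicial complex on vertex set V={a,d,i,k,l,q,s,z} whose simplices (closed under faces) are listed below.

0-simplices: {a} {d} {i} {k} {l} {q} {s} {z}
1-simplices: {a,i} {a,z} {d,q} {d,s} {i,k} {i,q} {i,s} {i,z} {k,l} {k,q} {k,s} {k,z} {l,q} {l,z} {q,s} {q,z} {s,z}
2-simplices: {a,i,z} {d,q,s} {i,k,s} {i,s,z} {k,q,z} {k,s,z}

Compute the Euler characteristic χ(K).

χ(K)=-3

n_0=8 n_1=17 n_2=6
χ=+8−17+6=-3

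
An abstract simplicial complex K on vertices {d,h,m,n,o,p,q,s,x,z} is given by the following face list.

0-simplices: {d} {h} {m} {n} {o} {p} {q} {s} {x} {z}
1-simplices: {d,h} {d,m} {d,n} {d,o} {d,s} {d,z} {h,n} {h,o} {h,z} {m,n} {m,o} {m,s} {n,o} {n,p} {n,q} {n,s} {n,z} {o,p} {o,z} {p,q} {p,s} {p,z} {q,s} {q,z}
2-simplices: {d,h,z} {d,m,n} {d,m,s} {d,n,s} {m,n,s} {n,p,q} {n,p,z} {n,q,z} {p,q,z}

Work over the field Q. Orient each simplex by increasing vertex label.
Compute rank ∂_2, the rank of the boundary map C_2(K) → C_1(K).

rank∂_2=7

n_0=10 n_1=24 n_2=9  [Q]
∂1: piv[dh,dm,dn,do,ds,dz,np,nq] rk=8  ker:hn,ho,hz,mn,mo,ms,no,ns,nz,op,oz,pq,ps,pz,qs,qz
∂2: piv[dhz,dmn,dms,dns,npq,npz,nqz] rk=7  ker:mns,pqz
rk∂_2=7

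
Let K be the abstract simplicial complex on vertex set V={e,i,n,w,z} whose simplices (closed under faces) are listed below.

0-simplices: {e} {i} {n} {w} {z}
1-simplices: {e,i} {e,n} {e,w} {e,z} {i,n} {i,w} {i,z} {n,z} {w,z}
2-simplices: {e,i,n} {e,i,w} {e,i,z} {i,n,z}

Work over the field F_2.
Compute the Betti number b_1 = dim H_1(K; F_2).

b_1=1

n_0=5 n_1=9 n_2=4  [Z2]
∂1: piv[ei,en,ew,ez] rk=4  ker:in,iw,iz,nz,wz
∂2: piv[ein,eiw,eiz,inz] rk=4
b_1=(9−4)−4=1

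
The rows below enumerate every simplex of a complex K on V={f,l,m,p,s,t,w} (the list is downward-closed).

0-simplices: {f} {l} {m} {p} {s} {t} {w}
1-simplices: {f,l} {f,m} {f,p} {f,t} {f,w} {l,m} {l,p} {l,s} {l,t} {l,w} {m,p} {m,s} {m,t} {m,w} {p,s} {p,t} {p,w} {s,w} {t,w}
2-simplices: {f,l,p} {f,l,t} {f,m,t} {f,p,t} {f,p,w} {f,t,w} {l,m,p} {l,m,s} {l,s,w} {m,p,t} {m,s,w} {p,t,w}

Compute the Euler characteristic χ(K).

n_0=7 n_1=19 n_2=12
χ=+7−19+12=0

χ(K)=0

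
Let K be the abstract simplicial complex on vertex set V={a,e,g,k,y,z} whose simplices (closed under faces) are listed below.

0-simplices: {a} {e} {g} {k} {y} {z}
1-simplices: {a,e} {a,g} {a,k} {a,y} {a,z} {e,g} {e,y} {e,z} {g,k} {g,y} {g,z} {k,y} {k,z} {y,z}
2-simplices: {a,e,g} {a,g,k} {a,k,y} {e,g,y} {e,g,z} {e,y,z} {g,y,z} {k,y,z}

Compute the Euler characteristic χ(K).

n_0=6 n_1=14 n_2=8
χ=+6−14+8=0

χ(K)=0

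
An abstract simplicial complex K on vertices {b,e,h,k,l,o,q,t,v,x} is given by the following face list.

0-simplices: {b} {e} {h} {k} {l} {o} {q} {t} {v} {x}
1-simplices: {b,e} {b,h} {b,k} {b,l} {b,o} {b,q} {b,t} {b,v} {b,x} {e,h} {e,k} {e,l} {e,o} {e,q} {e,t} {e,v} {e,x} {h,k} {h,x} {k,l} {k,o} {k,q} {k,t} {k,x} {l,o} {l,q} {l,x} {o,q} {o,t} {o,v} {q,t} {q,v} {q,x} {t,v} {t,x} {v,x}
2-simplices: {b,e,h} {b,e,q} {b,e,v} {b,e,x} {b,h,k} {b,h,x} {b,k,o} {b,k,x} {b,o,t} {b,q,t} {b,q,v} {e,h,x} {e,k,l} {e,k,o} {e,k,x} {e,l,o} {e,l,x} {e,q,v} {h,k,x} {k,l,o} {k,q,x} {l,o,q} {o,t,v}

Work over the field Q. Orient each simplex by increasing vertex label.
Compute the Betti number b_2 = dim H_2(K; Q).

n_0=10 n_1=36 n_2=23  [Q]
∂1: piv[be,bh,bk,bl,bo,bq,bt,bv,bx] rk=9  ker:eh,ek,el,eo,eq,et,ev,ex,hk,hx,kl,ko,kq,kt,kx,lo,lq,lx,oq,ot,ov,qt,qv,qx,tv,tx,vx
∂2: piv[beh,beq,bev,bex,bhk,bhx,bko,bkx,bot,bqt,bqv,ekl,eko,ekx,elo,elx,kqx,loq,otv] rk=19  ker:ehx,eqv,hkx,klo
b_2=(23−19)−0=4

b_2=4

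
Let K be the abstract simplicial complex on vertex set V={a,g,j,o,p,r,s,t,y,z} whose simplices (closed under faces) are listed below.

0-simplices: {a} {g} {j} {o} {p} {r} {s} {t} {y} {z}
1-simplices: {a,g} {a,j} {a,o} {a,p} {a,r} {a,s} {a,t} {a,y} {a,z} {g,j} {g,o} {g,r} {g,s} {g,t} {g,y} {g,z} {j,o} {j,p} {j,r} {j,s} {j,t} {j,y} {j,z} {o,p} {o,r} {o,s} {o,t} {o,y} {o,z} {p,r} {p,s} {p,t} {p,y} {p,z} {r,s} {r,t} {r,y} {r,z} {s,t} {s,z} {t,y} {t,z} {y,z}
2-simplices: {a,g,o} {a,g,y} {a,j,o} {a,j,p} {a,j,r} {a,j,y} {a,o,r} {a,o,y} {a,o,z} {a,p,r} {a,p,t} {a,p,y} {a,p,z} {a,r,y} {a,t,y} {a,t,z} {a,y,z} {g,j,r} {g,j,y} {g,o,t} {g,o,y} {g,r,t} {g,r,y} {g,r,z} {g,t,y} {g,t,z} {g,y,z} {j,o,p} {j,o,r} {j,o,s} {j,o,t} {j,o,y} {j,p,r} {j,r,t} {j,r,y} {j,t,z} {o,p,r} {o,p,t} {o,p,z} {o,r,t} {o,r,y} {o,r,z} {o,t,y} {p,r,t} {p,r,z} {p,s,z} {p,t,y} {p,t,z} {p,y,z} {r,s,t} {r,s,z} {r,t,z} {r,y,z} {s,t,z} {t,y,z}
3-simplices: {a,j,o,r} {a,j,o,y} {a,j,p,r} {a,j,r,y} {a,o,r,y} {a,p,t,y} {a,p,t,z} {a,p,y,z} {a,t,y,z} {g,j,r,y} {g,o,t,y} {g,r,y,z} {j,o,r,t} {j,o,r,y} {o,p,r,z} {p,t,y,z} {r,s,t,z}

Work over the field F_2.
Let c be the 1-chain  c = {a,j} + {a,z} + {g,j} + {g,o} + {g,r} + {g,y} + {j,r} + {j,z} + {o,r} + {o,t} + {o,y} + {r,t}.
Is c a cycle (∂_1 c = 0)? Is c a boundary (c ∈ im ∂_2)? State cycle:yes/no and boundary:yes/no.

n_0=10 n_1=43 n_2=55 n_3=17  [Z2]
∂1: piv[ag,aj,ao,ap,ar,as,at,ay,az] rk=9  ker:gj,go,gr,gs,gt,gy,gz,jo,jp,jr,js,jt,jy,jz,op,or,os,ot,oy,oz,pr,ps,pt,py,pz,rs,rt,ry,rz,st,sz,ty,tz,yz
∂2: piv[ago,agy,ajo,ajp,ajr,ajy,aor,aoy,aoz,apr,apt,apy,apz,ary,aty,atz,ayz,gjr,gjy,got,grt,grz,gty,gtz,jop,jos,jot,jtz,psz,rst,rsz] rk=31  ker:goy,gry,gyz,jor,joy,jpr,jrt,jry,opr,opt,opz,ort,ory,orz,oty,prt,prz,pty,ptz,pyz,rtz,ryz,stz,tyz
∂3: piv[ajor,ajoy,ajpr,ajry,aory,apty,aptz,apyz,atyz,gjry,goty,gryz,jort,oprz,rstz] rk=15  ker:jory,ptyz
∂1c = 0
c vs im∂2: reduces to 0 ⇒ boundary

cycle:yes boundary:yes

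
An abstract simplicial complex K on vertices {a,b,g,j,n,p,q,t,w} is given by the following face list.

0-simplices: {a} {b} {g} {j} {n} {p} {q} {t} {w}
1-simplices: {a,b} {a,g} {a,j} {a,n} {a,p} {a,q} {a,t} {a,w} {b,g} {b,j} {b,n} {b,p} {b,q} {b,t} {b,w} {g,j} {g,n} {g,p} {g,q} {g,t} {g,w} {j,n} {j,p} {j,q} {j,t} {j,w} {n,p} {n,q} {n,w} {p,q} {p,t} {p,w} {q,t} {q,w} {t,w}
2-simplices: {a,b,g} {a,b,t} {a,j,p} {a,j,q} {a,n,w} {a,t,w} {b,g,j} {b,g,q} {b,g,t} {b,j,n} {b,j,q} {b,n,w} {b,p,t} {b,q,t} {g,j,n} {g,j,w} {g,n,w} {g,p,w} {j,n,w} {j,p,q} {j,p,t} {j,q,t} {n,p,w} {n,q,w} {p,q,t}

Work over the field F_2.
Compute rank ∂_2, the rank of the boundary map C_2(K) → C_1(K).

n_0=9 n_1=35 n_2=25  [Z2]
∂1: piv[ab,ag,aj,an,ap,aq,at,aw] rk=8  ker:bg,bj,bn,bp,bq,bt,bw,gj,gn,gp,gq,gt,gw,jn,jp,jq,jt,jw,np,nq,nw,pq,pt,pw,qt,qw,tw
∂2: piv[abg,abt,ajp,ajq,anw,atw,bgj,bgq,bgt,bjn,bjq,bnw,bpt,bqt,gjn,gjw,gnw,gpw,jpq,jpt,jqt,npw,nqw] rk=23  ker:jnw,pqt
rk∂_2=23

rank∂_2=23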